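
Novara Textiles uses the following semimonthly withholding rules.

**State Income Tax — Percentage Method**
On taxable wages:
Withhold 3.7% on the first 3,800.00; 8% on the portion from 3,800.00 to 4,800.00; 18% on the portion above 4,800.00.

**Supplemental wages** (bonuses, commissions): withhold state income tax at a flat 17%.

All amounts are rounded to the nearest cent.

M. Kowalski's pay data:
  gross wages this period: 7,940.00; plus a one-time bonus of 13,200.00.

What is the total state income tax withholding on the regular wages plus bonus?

3,029.80

State Income Tax: taxable = 7,940.00
  220.60 + 18% × (7,940.00 − 4,800.00) = 220.60 + 18% × 3,140.00 = 785.80
Supplemental (17% flat on bonus): 17% × 13,200.00 = 2,244.00
Total state income tax: 785.80 + 2,244.00 = 3,029.80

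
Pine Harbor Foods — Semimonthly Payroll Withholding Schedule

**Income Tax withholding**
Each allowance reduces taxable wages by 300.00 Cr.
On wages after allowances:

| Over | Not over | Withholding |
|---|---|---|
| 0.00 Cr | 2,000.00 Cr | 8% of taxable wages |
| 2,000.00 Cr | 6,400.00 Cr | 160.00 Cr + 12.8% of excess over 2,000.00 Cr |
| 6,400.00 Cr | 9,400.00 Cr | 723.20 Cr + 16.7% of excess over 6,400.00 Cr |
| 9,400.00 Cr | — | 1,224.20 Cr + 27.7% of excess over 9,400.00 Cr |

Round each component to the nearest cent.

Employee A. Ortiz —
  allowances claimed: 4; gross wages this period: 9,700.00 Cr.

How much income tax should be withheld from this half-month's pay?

1,073.90 Cr

Income Tax: taxable = 9,700.00 Cr − 4×300.00 Cr = 8,500.00 Cr
  723.20 Cr + 16.7% × (8,500.00 Cr − 6,400.00 Cr) = 723.20 Cr + 16.7% × 2,100.00 Cr = 1,073.90 Cr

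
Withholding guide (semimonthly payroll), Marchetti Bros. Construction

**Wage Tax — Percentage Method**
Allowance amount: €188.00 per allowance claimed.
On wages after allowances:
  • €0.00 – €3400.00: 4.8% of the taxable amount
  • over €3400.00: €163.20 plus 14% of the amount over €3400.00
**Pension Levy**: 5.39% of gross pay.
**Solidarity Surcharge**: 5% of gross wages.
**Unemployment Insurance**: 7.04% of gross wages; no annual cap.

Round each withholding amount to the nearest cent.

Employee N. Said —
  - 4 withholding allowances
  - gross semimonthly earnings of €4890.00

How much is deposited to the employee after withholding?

Wage Tax: taxable = €4890.00 − 4×€188.00 = €4138.00
  €163.20 + 14% × (€4138.00 − €3400.00) = €163.20 + 14% × €738.00 = €266.52
Pension Levy: 5.39% × €4890.00 = €263.57
Solidarity Surcharge: 5% × €4890.00 = €244.50
Unemployment Insurance: 7.04% × €4890.00 = €344.26
Total withheld: €266.52 + €263.57 + €244.50 + €344.26 = €1118.85
Net pay: €4890.00 − €1118.85 = €3771.15

€3771.15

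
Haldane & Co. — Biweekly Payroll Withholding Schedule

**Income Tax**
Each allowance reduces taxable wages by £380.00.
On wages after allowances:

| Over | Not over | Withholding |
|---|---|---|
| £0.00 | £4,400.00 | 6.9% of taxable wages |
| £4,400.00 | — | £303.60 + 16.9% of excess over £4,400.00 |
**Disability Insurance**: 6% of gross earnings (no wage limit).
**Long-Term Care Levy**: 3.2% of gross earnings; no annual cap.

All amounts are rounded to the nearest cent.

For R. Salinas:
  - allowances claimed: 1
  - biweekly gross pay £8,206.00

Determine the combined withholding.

£1,637.54

Income Tax: taxable = £8,206.00 − 1×£380.00 = £7,826.00
  £303.60 + 16.9% × (£7,826.00 − £4,400.00) = £303.60 + 16.9% × £3,426.00 = £882.59
Disability Insurance: 6% × £8,206.00 = £492.36
Long-Term Care Levy: 3.2% × £8,206.00 = £262.59
Total: £882.59 + £492.36 + £262.59 = £1,637.54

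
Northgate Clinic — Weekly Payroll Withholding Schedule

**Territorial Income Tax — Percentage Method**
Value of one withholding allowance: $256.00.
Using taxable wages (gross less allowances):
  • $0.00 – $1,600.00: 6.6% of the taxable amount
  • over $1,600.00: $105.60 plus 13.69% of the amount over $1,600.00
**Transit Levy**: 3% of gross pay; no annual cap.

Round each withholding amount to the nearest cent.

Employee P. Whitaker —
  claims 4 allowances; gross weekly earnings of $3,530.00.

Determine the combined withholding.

$335.53

Territorial Income Tax: taxable = $3,530.00 − 4×$256.00 = $2,506.00
  $105.60 + 13.69% × ($2,506.00 − $1,600.00) = $105.60 + 13.69% × $906.00 = $229.63
Transit Levy: 3% × $3,530.00 = $105.90
Total: $229.63 + $105.90 = $335.53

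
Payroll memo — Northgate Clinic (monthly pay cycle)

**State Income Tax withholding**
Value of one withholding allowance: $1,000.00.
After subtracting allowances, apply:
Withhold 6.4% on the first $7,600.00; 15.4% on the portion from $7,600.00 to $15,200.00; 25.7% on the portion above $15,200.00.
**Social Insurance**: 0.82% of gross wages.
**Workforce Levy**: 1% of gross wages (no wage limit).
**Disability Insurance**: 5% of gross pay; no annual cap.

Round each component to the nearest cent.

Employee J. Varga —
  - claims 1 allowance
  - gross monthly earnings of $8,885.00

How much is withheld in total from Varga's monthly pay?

$1,136.25

State Income Tax: taxable = $8,885.00 − 1×$1,000.00 = $7,885.00
  $486.40 + 15.4% × ($7,885.00 − $7,600.00) = $486.40 + 15.4% × $285.00 = $530.29
Social Insurance: 0.82% × $8,885.00 = $72.86
Workforce Levy: 1% × $8,885.00 = $88.85
Disability Insurance: 5% × $8,885.00 = $444.25
Total: $530.29 + $72.86 + $88.85 + $444.25 = $1,136.25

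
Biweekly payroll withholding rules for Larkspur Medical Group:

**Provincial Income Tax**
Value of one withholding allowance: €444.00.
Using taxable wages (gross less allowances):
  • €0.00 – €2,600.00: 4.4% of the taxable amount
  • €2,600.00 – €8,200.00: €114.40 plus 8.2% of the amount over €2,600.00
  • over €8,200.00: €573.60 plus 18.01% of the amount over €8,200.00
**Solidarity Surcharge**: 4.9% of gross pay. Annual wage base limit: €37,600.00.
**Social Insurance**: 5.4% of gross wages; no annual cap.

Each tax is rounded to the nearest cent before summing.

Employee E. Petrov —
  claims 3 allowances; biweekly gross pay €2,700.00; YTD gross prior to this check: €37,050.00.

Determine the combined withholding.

€232.94

Provincial Income Tax: taxable = €2,700.00 − 3×€444.00 = €1,368.00
  4.4% × €1,368.00 = €60.19
Solidarity Surcharge: cap €37,600.00 − YTD €37,050.00 = €550.00 subject; 4.9% × €550.00 = €26.95
Social Insurance: 5.4% × €2,700.00 = €145.80
Total: €60.19 + €26.95 + €145.80 = €232.94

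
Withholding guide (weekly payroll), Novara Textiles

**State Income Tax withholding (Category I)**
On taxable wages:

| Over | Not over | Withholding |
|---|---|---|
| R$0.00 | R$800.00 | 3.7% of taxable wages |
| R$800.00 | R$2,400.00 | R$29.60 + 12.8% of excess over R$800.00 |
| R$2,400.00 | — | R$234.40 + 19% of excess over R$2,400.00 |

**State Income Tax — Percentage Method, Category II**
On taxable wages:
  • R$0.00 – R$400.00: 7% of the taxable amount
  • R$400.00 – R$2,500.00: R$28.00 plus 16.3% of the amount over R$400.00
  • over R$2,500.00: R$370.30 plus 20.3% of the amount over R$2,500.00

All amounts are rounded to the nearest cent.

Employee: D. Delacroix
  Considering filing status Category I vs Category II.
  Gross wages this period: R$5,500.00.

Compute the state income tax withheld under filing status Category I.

State Income Tax (Category I): taxable = R$5,500.00
  R$234.40 + 19% × (R$5,500.00 − R$2,400.00) = R$234.40 + 19% × R$3,100.00 = R$823.40

R$823.40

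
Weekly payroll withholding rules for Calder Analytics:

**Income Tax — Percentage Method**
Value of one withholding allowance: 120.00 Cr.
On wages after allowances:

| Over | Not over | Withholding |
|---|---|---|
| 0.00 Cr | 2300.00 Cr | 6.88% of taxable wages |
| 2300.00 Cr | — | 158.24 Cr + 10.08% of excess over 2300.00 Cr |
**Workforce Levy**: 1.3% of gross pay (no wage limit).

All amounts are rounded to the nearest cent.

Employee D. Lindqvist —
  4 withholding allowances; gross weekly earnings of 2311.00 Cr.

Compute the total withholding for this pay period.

Income Tax: taxable = 2311.00 Cr − 4×120.00 Cr = 1831.00 Cr
  6.88% × 1831.00 Cr = 125.97 Cr
Workforce Levy: 1.3% × 2311.00 Cr = 30.04 Cr
Total: 125.97 Cr + 30.04 Cr = 156.01 Cr

156.01 Cr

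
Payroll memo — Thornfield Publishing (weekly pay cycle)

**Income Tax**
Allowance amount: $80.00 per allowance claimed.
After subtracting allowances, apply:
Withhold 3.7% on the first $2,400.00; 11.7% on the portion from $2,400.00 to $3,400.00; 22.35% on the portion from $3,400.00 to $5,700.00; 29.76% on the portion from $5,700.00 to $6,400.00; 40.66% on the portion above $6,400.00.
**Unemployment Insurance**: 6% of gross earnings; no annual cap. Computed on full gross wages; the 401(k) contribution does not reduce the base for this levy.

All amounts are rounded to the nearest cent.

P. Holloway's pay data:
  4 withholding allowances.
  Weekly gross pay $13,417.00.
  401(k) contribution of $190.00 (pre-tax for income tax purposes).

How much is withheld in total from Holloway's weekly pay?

Income Tax: taxable = $13,417.00 − $190.00 − 4×$80.00 = $12,907.00
  $928.17 + 40.66% × ($12,907.00 − $6,400.00) = $928.17 + 40.66% × $6,507.00 = $3,573.92
Unemployment Insurance: 6% × $13,417.00 = $805.02
Total: $3,573.92 + $805.02 = $4,378.94

$4,378.94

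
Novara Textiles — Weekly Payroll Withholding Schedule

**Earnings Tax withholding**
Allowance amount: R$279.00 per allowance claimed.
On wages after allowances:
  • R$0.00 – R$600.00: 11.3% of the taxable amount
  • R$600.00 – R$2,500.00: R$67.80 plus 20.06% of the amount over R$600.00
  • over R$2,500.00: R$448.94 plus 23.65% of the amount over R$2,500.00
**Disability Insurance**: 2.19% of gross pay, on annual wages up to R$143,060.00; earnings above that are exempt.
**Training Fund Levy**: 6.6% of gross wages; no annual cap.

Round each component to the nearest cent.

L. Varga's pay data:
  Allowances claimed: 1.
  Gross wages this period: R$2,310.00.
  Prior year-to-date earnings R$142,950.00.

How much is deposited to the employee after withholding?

R$1,800.27

Earnings Tax: taxable = R$2,310.00 − 1×R$279.00 = R$2,031.00
  R$67.80 + 20.06% × (R$2,031.00 − R$600.00) = R$67.80 + 20.06% × R$1,431.00 = R$354.86
Disability Insurance: cap R$143,060.00 − YTD R$142,950.00 = R$110.00 subject; 2.19% × R$110.00 = R$2.41
Training Fund Levy: 6.6% × R$2,310.00 = R$152.46
Total withheld: R$354.86 + R$2.41 + R$152.46 = R$509.73
Net pay: R$2,310.00 − R$509.73 = R$1,800.27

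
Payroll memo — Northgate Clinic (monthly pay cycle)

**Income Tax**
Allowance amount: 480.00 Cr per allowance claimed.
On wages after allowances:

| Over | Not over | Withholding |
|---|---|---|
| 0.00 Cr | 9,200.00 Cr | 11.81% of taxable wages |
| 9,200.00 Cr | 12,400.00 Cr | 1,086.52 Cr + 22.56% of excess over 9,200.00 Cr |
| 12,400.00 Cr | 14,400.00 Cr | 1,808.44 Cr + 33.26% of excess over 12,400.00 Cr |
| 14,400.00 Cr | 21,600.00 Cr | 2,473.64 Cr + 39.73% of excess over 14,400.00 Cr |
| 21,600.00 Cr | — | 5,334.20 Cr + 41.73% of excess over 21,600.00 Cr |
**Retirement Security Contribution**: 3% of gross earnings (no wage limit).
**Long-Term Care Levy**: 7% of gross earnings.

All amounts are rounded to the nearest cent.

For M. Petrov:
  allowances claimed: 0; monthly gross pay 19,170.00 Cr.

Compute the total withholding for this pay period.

6,285.76 Cr

Income Tax: taxable = 19,170.00 Cr
  2,473.64 Cr + 39.73% × (19,170.00 Cr − 14,400.00 Cr) = 2,473.64 Cr + 39.73% × 4,770.00 Cr = 4,368.76 Cr
Retirement Security Contribution: 3% × 19,170.00 Cr = 575.10 Cr
Long-Term Care Levy: 7% × 19,170.00 Cr = 1,341.90 Cr
Total: 4,368.76 Cr + 575.10 Cr + 1,341.90 Cr = 6,285.76 Cr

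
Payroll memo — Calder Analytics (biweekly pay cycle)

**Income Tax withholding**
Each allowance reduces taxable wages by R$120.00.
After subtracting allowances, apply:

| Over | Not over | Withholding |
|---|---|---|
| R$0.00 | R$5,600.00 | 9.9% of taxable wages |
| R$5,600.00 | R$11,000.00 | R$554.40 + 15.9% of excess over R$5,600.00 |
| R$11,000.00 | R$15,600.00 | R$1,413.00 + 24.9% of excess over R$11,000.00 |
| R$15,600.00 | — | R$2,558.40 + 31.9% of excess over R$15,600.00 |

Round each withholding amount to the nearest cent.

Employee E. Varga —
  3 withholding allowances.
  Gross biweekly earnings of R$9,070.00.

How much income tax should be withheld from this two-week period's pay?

R$1,048.89

Income Tax: taxable = R$9,070.00 − 3×R$120.00 = R$8,710.00
  R$554.40 + 15.9% × (R$8,710.00 − R$5,600.00) = R$554.40 + 15.9% × R$3,110.00 = R$1,048.89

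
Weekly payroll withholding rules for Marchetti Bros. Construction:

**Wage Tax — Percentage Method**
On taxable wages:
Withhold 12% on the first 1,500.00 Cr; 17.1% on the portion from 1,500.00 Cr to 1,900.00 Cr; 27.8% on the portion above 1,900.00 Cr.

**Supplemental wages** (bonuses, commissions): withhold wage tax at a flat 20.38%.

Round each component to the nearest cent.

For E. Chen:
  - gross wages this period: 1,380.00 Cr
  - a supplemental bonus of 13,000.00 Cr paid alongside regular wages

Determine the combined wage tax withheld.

Wage Tax: taxable = 1,380.00 Cr
  12% × 1,380.00 Cr = 165.60 Cr
Supplemental (20.38% flat on bonus): 20.38% × 13,000.00 Cr = 2,649.40 Cr
Total wage tax: 165.60 Cr + 2,649.40 Cr = 2,815.00 Cr

2,815.00 Cr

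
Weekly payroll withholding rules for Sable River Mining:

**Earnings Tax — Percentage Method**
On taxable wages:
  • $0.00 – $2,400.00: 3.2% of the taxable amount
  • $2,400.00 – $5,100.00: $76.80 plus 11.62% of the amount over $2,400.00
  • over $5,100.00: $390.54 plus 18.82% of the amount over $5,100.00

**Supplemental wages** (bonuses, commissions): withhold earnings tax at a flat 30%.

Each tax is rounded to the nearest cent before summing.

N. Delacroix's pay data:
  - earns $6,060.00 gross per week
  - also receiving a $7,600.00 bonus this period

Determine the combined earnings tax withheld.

$2,851.21

Earnings Tax: taxable = $6,060.00
  $390.54 + 18.82% × ($6,060.00 − $5,100.00) = $390.54 + 18.82% × $960.00 = $571.21
Supplemental (30% flat on bonus): 30% × $7,600.00 = $2,280.00
Total earnings tax: $571.21 + $2,280.00 = $2,851.21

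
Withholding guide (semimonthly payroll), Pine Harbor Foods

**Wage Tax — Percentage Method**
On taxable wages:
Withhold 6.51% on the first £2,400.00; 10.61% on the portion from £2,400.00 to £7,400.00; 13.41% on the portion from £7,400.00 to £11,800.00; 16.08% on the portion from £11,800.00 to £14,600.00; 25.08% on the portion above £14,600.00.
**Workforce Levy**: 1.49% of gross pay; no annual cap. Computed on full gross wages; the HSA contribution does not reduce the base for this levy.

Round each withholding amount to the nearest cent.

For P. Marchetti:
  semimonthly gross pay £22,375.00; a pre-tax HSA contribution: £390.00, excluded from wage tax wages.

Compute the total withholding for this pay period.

£3,912.57

Wage Tax: taxable = £22,375.00 − £390.00 = £21,985.00
  £1,727.02 + 25.08% × (£21,985.00 − £14,600.00) = £1,727.02 + 25.08% × £7,385.00 = £3,579.18
Workforce Levy: 1.49% × £22,375.00 = £333.39
Total: £3,579.18 + £333.39 = £3,912.57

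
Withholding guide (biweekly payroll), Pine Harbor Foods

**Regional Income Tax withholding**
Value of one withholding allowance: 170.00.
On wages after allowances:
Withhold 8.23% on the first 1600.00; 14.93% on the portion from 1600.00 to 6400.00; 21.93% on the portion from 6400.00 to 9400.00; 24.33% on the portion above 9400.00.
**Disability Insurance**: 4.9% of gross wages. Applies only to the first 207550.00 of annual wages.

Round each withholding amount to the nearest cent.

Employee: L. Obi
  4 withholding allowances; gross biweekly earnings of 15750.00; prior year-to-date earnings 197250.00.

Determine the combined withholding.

Regional Income Tax: taxable = 15750.00 − 4×170.00 = 15070.00
  1506.22 + 24.33% × (15070.00 − 9400.00) = 1506.22 + 24.33% × 5670.00 = 2885.73
Disability Insurance: cap 207550.00 − YTD 197250.00 = 10300.00 subject; 4.9% × 10300.00 = 504.70
Total: 2885.73 + 504.70 = 3390.43

3390.43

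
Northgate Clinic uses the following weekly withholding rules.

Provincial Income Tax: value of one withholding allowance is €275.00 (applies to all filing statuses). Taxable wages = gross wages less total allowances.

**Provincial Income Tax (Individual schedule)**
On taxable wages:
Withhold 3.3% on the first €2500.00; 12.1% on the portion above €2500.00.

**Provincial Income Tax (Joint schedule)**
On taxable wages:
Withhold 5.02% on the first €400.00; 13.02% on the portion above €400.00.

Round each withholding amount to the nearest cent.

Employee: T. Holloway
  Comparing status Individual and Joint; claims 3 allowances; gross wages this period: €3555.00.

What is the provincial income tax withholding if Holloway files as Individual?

Provincial Income Tax (Individual): taxable = €3555.00 − 3×€275.00 = €2730.00
  €82.50 + 12.1% × (€2730.00 − €2500.00) = €82.50 + 12.1% × €230.00 = €110.33

€110.33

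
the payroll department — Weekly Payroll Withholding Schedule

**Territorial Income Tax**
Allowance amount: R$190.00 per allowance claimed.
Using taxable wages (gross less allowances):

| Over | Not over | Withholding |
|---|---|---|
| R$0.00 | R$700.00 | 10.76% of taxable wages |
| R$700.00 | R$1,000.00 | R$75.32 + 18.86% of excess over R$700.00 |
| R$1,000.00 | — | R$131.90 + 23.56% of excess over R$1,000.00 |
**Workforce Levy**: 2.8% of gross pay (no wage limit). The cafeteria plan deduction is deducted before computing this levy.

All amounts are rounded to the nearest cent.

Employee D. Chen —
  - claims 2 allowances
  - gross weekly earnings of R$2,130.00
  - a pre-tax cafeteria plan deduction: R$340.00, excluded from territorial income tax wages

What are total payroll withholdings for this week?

R$278.62

Territorial Income Tax: taxable = R$2,130.00 − R$340.00 − 2×R$190.00 = R$1,410.00
  R$131.90 + 23.56% × (R$1,410.00 − R$1,000.00) = R$131.90 + 23.56% × R$410.00 = R$228.50
Workforce Levy: 2.8% × R$1,790.00 = R$50.12
Total: R$228.50 + R$50.12 = R$278.62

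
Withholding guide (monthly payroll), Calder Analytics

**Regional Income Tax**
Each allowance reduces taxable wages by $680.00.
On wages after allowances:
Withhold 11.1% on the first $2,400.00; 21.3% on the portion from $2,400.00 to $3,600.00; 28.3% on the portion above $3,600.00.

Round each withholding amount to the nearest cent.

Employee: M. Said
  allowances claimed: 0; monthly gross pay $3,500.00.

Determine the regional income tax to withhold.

Regional Income Tax: taxable = $3,500.00
  $266.40 + 21.3% × ($3,500.00 − $2,400.00) = $266.40 + 21.3% × $1,100.00 = $500.70

$500.70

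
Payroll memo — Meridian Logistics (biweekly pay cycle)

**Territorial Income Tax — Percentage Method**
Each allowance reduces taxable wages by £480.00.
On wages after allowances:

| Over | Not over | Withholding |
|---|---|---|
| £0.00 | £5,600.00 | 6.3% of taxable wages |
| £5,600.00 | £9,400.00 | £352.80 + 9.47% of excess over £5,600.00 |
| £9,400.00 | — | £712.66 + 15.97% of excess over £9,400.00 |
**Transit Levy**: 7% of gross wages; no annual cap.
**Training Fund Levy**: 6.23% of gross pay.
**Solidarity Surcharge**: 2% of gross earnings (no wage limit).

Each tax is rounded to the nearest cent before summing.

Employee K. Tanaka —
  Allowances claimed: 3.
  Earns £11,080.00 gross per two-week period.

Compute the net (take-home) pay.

Territorial Income Tax: taxable = £11,080.00 − 3×£480.00 = £9,640.00
  £712.66 + 15.97% × (£9,640.00 − £9,400.00) = £712.66 + 15.97% × £240.00 = £750.99
Transit Levy: 7% × £11,080.00 = £775.60
Training Fund Levy: 6.23% × £11,080.00 = £690.28
Solidarity Surcharge: 2% × £11,080.00 = £221.60
Total withheld: £750.99 + £775.60 + £690.28 + £221.60 = £2,438.47
Net pay: £11,080.00 − £2,438.47 = £8,641.53

£8,641.53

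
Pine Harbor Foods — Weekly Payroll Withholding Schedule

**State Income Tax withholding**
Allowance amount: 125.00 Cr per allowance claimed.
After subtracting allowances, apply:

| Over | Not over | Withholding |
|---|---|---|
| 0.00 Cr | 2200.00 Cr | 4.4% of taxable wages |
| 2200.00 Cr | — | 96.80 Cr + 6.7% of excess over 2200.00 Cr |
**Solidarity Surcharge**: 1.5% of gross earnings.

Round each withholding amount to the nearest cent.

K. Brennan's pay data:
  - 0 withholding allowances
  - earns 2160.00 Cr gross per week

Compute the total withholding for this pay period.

State Income Tax: taxable = 2160.00 Cr
  4.4% × 2160.00 Cr = 95.04 Cr
Solidarity Surcharge: 1.5% × 2160.00 Cr = 32.40 Cr
Total: 95.04 Cr + 32.40 Cr = 127.44 Cr

127.44 Cr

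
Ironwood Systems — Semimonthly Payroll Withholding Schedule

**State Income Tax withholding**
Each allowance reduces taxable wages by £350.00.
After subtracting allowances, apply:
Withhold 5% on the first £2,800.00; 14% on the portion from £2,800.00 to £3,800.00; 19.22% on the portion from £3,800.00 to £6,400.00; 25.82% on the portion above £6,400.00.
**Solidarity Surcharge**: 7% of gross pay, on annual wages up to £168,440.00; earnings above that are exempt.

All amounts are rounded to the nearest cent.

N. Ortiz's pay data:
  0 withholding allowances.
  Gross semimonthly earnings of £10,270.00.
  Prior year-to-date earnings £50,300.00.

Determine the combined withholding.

State Income Tax: taxable = £10,270.00
  £779.72 + 25.82% × (£10,270.00 − £6,400.00) = £779.72 + 25.82% × £3,870.00 = £1,778.95
Solidarity Surcharge: 7% × £10,270.00 = £718.90
Total: £1,778.95 + £718.90 = £2,497.85

£2,497.85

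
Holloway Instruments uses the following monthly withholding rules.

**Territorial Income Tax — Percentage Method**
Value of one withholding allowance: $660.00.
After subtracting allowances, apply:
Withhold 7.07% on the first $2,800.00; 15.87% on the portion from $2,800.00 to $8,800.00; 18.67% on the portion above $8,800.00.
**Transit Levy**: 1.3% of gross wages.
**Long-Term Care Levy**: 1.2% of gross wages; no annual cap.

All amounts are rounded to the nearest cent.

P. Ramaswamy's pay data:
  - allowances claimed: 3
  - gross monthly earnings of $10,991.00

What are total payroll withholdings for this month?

$1,464.32

Territorial Income Tax: taxable = $10,991.00 − 3×$660.00 = $9,011.00
  $1,150.16 + 18.67% × ($9,011.00 − $8,800.00) = $1,150.16 + 18.67% × $211.00 = $1,189.55
Transit Levy: 1.3% × $10,991.00 = $142.88
Long-Term Care Levy: 1.2% × $10,991.00 = $131.89
Total: $1,189.55 + $142.88 + $131.89 = $1,464.32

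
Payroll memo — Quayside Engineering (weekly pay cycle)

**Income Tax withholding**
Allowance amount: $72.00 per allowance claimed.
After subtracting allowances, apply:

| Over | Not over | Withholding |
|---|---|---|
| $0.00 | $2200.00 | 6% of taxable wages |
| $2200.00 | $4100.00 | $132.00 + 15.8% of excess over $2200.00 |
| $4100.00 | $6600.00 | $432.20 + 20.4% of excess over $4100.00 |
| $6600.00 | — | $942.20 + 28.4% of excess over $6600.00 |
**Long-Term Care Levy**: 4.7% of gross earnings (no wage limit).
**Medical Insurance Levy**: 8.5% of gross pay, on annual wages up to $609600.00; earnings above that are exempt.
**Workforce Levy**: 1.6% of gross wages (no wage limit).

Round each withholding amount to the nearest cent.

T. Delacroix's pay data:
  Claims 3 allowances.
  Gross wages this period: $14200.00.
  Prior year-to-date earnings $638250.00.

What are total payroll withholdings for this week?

$3933.86

Income Tax: taxable = $14200.00 − 3×$72.00 = $13984.00
  $942.20 + 28.4% × ($13984.00 − $6600.00) = $942.20 + 28.4% × $7384.00 = $3039.26
Long-Term Care Levy: 4.7% × $14200.00 = $667.40
Medical Insurance Levy: YTD $638250.00 ≥ cap $609600.00 → $0.00
Workforce Levy: 1.6% × $14200.00 = $227.20
Total: $3039.26 + $667.40 + $0.00 + $227.20 = $3933.86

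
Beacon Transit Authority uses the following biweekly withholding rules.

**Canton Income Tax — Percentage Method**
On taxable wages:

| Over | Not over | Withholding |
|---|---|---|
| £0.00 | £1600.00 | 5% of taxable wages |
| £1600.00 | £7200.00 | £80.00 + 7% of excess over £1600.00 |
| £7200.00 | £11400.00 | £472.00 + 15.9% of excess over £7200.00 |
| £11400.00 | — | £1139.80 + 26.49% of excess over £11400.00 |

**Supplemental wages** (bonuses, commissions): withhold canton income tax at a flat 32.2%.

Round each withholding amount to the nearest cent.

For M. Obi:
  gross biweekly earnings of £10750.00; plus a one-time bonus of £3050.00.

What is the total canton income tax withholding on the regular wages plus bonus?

£2018.55

Canton Income Tax: taxable = £10750.00
  £472.00 + 15.9% × (£10750.00 − £7200.00) = £472.00 + 15.9% × £3550.00 = £1036.45
Supplemental (32.2% flat on bonus): 32.2% × £3050.00 = £982.10
Total canton income tax: £1036.45 + £982.10 = £2018.55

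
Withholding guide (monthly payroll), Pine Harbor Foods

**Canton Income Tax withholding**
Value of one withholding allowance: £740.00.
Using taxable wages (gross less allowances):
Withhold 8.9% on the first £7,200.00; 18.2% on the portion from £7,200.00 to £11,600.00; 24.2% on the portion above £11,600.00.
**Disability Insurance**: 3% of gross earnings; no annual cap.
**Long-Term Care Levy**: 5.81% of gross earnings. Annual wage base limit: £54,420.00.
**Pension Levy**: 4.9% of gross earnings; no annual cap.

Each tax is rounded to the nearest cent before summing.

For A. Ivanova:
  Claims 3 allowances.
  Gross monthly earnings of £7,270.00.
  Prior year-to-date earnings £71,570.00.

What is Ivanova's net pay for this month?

£6,246.22

Canton Income Tax: taxable = £7,270.00 − 3×£740.00 = £5,050.00
  8.9% × £5,050.00 = £449.45
Disability Insurance: 3% × £7,270.00 = £218.10
Long-Term Care Levy: YTD £71,570.00 ≥ cap £54,420.00 → £0.00
Pension Levy: 4.9% × £7,270.00 = £356.23
Total withheld: £449.45 + £218.10 + £0.00 + £356.23 = £1,023.78
Net pay: £7,270.00 − £1,023.78 = £6,246.22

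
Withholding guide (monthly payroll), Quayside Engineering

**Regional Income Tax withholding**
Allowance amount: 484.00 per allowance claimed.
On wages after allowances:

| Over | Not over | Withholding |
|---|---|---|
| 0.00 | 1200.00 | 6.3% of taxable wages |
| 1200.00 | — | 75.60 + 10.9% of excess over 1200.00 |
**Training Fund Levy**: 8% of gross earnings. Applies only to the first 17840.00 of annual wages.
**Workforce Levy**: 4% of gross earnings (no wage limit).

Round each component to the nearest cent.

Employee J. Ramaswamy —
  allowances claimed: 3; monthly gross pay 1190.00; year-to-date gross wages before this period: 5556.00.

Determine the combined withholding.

Regional Income Tax: taxable = 1190.00 − 3×484.00 = -262.00
  Taxable ≤ 0 → 0.00
Training Fund Levy: 8% × 1190.00 = 95.20
Workforce Levy: 4% × 1190.00 = 47.60
Total: 0.00 + 95.20 + 47.60 = 142.80

142.80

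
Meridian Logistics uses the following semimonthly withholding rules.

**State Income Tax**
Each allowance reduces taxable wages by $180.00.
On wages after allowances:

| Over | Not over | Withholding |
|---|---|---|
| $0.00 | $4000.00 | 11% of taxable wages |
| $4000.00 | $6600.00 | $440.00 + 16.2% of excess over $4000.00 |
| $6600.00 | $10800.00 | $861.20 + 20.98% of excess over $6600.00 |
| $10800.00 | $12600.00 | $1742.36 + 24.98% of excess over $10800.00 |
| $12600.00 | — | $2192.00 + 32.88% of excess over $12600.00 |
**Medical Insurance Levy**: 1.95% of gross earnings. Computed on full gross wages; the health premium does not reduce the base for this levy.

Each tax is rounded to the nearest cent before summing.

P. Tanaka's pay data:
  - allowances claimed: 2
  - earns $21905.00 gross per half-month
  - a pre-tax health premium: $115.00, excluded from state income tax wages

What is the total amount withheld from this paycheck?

$5522.45

State Income Tax: taxable = $21905.00 − $115.00 − 2×$180.00 = $21430.00
  $2192.00 + 32.88% × ($21430.00 − $12600.00) = $2192.00 + 32.88% × $8830.00 = $5095.30
Medical Insurance Levy: 1.95% × $21905.00 = $427.15
Total: $5095.30 + $427.15 = $5522.45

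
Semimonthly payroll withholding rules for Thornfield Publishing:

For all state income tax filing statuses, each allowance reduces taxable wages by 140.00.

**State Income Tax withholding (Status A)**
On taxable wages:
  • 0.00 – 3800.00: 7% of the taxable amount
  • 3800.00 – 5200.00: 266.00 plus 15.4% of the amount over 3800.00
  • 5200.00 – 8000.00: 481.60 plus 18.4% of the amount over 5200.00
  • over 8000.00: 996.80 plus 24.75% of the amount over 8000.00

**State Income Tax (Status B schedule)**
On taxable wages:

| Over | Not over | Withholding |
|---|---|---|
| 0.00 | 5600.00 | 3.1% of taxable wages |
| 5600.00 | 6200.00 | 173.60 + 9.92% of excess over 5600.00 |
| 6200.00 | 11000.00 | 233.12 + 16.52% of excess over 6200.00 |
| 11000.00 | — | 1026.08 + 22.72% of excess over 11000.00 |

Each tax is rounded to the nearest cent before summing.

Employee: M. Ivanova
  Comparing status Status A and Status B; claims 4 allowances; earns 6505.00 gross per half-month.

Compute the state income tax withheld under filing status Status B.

State Income Tax (Status B): taxable = 6505.00 − 4×140.00 = 5945.00
  173.60 + 9.92% × (5945.00 − 5600.00) = 173.60 + 9.92% × 345.00 = 207.82

207.82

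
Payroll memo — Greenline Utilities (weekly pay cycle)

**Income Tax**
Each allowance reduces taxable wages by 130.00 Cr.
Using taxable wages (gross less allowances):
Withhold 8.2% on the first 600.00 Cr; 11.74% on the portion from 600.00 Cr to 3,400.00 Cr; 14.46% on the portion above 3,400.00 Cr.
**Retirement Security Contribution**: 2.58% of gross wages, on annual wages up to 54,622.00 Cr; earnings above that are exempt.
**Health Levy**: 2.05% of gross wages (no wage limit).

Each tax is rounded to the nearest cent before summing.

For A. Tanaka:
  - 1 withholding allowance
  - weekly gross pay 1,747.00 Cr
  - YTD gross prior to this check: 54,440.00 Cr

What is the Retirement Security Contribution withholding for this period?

4.70 Cr

Retirement Security Contribution: cap 54,622.00 Cr − YTD 54,440.00 Cr = 182.00 Cr subject; 2.58% × 182.00 Cr = 4.70 Cr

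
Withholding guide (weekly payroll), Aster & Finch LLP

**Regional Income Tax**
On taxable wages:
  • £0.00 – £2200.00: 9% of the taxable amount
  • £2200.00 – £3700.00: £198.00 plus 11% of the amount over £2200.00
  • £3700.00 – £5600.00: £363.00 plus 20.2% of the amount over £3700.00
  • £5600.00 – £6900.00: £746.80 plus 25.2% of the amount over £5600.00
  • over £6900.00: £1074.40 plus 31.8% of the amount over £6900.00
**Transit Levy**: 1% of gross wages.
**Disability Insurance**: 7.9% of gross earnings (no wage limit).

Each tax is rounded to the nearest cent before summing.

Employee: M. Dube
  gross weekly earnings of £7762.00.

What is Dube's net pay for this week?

£5722.66

Regional Income Tax: taxable = £7762.00
  £1074.40 + 31.8% × (£7762.00 − £6900.00) = £1074.40 + 31.8% × £862.00 = £1348.52
Transit Levy: 1% × £7762.00 = £77.62
Disability Insurance: 7.9% × £7762.00 = £613.20
Total withheld: £1348.52 + £77.62 + £613.20 = £2039.34
Net pay: £7762.00 − £2039.34 = £5722.66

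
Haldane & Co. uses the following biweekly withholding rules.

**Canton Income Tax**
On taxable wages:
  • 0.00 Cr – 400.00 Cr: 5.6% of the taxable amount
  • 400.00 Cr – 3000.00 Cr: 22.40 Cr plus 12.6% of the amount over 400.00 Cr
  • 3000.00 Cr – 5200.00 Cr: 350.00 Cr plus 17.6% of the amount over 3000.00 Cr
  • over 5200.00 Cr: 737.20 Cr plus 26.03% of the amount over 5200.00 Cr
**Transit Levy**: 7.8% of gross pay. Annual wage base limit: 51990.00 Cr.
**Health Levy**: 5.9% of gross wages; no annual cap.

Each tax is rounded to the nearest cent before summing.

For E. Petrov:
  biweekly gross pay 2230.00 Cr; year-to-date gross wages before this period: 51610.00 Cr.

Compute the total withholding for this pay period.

Canton Income Tax: taxable = 2230.00 Cr
  22.40 Cr + 12.6% × (2230.00 Cr − 400.00 Cr) = 22.40 Cr + 12.6% × 1830.00 Cr = 252.98 Cr
Transit Levy: cap 51990.00 Cr − YTD 51610.00 Cr = 380.00 Cr subject; 7.8% × 380.00 Cr = 29.64 Cr
Health Levy: 5.9% × 2230.00 Cr = 131.57 Cr
Total: 252.98 Cr + 29.64 Cr + 131.57 Cr = 414.19 Cr

414.19 Cr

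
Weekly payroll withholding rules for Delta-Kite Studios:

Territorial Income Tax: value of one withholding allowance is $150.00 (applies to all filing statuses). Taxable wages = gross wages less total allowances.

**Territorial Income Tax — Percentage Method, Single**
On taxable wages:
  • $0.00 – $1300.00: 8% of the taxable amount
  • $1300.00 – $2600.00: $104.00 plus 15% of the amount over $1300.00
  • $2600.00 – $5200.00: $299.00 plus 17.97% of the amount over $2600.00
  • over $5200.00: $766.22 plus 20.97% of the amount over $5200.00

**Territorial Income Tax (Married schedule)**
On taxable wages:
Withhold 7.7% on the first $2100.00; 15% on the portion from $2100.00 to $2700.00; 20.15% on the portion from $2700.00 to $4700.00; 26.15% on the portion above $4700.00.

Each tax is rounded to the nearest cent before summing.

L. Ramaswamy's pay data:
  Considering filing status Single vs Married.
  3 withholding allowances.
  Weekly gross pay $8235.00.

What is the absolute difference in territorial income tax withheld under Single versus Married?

$153.14

Territorial Income Tax (Single): taxable = $8235.00 − 3×$150.00 = $7785.00
  $766.22 + 20.97% × ($7785.00 − $5200.00) = $766.22 + 20.97% × $2585.00 = $1308.29
Territorial Income Tax (Married): taxable = $8235.00 − 3×$150.00 = $7785.00
  $654.70 + 26.15% × ($7785.00 − $4700.00) = $654.70 + 26.15% × $3085.00 = $1461.43
Difference: |$1308.29 − $1461.43| = $153.14 (higher under Married)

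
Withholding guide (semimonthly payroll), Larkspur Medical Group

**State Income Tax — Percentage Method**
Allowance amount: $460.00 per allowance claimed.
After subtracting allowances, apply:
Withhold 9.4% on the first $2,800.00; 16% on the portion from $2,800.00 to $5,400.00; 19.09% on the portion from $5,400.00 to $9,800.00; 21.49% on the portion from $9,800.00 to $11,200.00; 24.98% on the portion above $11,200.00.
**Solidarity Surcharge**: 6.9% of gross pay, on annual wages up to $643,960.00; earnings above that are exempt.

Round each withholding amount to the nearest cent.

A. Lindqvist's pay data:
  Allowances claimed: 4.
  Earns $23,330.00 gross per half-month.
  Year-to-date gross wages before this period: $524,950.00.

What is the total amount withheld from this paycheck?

$6,000.23

State Income Tax: taxable = $23,330.00 − 4×$460.00 = $21,490.00
  $1,820.02 + 24.98% × ($21,490.00 − $11,200.00) = $1,820.02 + 24.98% × $10,290.00 = $4,390.46
Solidarity Surcharge: 6.9% × $23,330.00 = $1,609.77
Total: $4,390.46 + $1,609.77 = $6,000.23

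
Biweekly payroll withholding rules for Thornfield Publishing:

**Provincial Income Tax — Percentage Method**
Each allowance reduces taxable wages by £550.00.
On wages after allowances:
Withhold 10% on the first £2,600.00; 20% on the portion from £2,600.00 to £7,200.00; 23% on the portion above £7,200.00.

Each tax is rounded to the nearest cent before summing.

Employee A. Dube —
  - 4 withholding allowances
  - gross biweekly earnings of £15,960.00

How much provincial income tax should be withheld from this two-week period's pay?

£2,688.80

Provincial Income Tax: taxable = £15,960.00 − 4×£550.00 = £13,760.00
  £1,180.00 + 23% × (£13,760.00 − £7,200.00) = £1,180.00 + 23% × £6,560.00 = £2,688.80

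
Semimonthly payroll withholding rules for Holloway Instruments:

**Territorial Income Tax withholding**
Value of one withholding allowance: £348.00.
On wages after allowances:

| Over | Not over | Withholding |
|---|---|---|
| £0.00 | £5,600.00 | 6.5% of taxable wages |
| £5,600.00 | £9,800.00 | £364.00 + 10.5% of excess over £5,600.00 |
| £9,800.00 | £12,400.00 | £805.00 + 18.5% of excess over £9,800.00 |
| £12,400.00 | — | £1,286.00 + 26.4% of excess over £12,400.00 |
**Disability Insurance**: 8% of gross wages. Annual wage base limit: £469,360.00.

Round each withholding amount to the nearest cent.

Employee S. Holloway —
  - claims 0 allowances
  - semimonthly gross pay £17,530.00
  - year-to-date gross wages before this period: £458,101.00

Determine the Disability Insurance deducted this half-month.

£900.72

Disability Insurance: cap £469,360.00 − YTD £458,101.00 = £11,259.00 subject; 8% × £11,259.00 = £900.72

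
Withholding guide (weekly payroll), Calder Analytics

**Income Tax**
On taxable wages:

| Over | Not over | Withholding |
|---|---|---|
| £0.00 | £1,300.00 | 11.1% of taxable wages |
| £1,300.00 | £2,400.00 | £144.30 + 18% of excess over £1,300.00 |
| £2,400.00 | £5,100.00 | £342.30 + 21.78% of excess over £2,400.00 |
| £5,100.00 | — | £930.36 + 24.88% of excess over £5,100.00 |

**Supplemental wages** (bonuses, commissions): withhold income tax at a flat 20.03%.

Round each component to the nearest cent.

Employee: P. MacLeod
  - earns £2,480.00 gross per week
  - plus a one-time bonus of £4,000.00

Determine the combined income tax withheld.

Income Tax: taxable = £2,480.00
  £342.30 + 21.78% × (£2,480.00 − £2,400.00) = £342.30 + 21.78% × £80.00 = £359.72
Supplemental (20.03% flat on bonus): 20.03% × £4,000.00 = £801.20
Total income tax: £359.72 + £801.20 = £1,160.92

£1,160.92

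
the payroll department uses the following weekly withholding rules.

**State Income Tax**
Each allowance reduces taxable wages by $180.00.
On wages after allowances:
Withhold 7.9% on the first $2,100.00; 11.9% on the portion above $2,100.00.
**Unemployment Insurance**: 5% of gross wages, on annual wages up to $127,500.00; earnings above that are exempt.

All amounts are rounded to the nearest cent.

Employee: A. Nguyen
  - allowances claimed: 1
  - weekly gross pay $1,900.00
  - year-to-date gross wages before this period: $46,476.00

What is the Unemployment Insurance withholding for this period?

Unemployment Insurance: 5% × $1,900.00 = $95.00

$95.00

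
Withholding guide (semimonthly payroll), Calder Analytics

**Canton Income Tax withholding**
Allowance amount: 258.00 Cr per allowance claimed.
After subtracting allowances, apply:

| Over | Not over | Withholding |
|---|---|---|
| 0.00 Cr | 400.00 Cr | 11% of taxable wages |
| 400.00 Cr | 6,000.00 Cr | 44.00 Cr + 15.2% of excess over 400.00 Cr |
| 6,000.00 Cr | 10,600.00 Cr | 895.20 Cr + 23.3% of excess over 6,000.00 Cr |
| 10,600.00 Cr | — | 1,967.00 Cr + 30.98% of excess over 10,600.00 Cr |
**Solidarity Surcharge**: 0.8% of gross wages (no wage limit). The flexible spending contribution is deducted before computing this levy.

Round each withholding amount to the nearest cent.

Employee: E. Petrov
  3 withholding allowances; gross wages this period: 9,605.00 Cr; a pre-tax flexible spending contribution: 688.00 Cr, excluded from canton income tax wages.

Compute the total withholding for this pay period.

Canton Income Tax: taxable = 9,605.00 Cr − 688.00 Cr − 3×258.00 Cr = 8,143.00 Cr
  895.20 Cr + 23.3% × (8,143.00 Cr − 6,000.00 Cr) = 895.20 Cr + 23.3% × 2,143.00 Cr = 1,394.52 Cr
Solidarity Surcharge: 0.8% × 8,917.00 Cr = 71.34 Cr
Total: 1,394.52 Cr + 71.34 Cr = 1,465.86 Cr

1,465.86 Cr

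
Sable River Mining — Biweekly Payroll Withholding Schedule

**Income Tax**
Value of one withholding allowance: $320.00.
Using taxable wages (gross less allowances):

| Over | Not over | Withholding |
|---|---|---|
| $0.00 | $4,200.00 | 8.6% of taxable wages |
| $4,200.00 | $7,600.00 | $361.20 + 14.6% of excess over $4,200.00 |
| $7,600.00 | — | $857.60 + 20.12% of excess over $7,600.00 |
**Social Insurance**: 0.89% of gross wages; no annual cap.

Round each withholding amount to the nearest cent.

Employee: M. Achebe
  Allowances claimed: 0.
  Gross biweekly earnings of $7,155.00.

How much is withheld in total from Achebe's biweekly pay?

Income Tax: taxable = $7,155.00
  $361.20 + 14.6% × ($7,155.00 − $4,200.00) = $361.20 + 14.6% × $2,955.00 = $792.63
Social Insurance: 0.89% × $7,155.00 = $63.68
Total: $792.63 + $63.68 = $856.31

$856.31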